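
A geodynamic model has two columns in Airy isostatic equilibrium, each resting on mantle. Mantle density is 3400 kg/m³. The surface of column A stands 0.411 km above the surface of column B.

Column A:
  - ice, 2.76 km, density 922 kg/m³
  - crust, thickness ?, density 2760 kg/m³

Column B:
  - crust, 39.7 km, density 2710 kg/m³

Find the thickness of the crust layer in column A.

Take the compensation level at the base of the deeper column (depth z_c below the surface of column A) and equate Σ ρ_i t_i down to z_c; mantle fills any gap and the z_c terms cancel.
Column A: 2.76×922 + x×2760 + (z_c − 2.76 − x)×3400
Column B: 0.411×0 + 39.7×2710 + (z_c − 0.411 − 39.7)×3400
The z_c×3400 term appears on both sides and cancels. Collect the known terms of each column as K = Σ(ρt)_known − 3400 × (depth of known layers): K_A = 2544.72 − 3400×2.76 = −6839.28; K_B = 107587 − 3400×(0.411 + 39.7) = −28790.4.
Balance: K_A − x×(3400 − 2760) = K_B, so x = (K_A − K_B)/(3400 − 2760) = 21951.1/640 = 34.3 km.

34.3 km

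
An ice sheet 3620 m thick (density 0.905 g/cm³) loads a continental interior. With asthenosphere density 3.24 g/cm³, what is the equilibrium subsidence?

1010 m

For local isostatic compensation: the ice load ρ_ice t is balanced by mantle displaced below, ρ_m s.
s = t ρ_ice / ρ_m = 3620 m × 0.905/3.24 = 1010 m.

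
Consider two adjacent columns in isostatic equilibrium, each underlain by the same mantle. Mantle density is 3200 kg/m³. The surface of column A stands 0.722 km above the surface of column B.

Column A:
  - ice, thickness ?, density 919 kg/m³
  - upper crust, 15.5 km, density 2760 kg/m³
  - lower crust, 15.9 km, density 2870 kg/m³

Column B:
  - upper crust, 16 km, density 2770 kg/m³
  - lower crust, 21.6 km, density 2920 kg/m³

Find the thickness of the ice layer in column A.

1.39 km

Take the compensation level at the base of the deeper column (depth z_c below the surface of column A) and equate Σ ρ_i t_i down to z_c; mantle fills any gap and the z_c terms cancel.
Column A: x×919 + 15.5×2760 + 15.9×2870 + (z_c − 31.4 − x)×3200
Column B: 0.722×0 + 16×2770 + 21.6×2920 + (z_c − 0.722 − 37.6)×3200
The z_c×3200 term appears on both sides and cancels. Collect the known terms of each column as K = Σ(ρt)_known − 3200 × (depth of known layers): K_A = 88413 − 3200×31.4 = −12067; K_B = 107392 − 3200×(0.722 + 37.6) = −15238.4.
Balance: K_A − x×(3200 − 919) = K_B, so x = (K_A − K_B)/(3200 − 919) = 3171.4/2281 = 1.39 km.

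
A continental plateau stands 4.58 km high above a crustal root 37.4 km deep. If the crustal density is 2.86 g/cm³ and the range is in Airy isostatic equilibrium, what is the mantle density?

3.21 g/cm³

Airy balance: ρ_c h = (ρ_m − ρ_c) r → ρ_m = ρ_c (1 + h/r).
ρ_m = 2.86 × (1 + 4.58 km/37.4 km) = 3.21 g/cm³.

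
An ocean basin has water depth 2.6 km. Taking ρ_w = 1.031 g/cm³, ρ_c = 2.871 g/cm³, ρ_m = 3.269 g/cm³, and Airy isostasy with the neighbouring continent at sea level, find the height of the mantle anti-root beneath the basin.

Isostatic balance requires: replacing crust with seawater at the top is compensated by replacing crust with mantle at the base: d (ρ_c − ρ_w) = a (ρ_m − ρ_c).
a = d (ρ_c − ρ_w)/(ρ_m − ρ_c) = 2.6 km × 1.84/0.398 = 12 km.

12 km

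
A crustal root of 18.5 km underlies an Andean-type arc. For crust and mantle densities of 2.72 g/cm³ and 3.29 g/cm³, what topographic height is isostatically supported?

3.88 km

Balancing pressure at the compensation depth: ρ_c h = (ρ_m − ρ_c) r.
h = r (ρ_m − ρ_c) / ρ_c = 18.5 km × (3.29 − 2.72) / 2.72 = 3.88 km.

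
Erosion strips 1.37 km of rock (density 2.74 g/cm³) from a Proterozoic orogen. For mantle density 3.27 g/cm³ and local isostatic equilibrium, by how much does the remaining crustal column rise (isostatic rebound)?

Unloading: uplift u = e ρ_c/ρ_m = 1.37 km × 2.74/3.27 = 1.15 km.

1.15 km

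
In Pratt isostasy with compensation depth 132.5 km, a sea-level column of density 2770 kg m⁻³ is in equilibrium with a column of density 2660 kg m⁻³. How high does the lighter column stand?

5.48 km

ρ_ref D = ρ (D + h) → h = D (ρ_ref − ρ)/ρ.
h = 132.5 km × (2770 − 2660)/2660 = 5.48 km.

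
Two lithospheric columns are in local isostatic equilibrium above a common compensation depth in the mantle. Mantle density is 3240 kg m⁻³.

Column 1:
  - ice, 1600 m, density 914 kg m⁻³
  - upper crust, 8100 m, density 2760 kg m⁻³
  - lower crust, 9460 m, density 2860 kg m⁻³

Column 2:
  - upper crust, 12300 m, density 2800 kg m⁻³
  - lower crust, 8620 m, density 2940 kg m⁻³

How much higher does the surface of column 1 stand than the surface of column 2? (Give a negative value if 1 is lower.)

990 m

For any compensation level in the mantle, the mantle terms cancel and isostasy reduces to e = (Σt_1 − Σt_2) − (Σ(ρt)_1 − Σ(ρt)_2) / ρ_m.
Σt_1 = 19160 m; Σt_2 = 20920 m; Σ(ρt)_1 = 50874000; Σ(ρt)_2 = 59782800 (in m·kg m⁻³).
e = (19160 − 20920) − (50874000 − 59782800) / 3240 = 990 m.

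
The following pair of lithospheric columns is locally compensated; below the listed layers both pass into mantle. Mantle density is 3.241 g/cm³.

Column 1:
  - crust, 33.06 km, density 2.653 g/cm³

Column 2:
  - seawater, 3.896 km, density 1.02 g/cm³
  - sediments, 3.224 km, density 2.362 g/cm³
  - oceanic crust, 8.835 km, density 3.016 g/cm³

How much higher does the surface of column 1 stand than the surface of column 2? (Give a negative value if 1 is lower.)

1.84 km

For any compensation level in the mantle, the mantle terms cancel and isostasy reduces to e = (Σt_1 − Σt_2) − (Σ(ρt)_1 − Σ(ρt)_2) / ρ_m.
Σt_1 = 33.06 km; Σt_2 = 15.955 km; Σ(ρt)_1 = 87.70818; Σ(ρt)_2 = 38.235368 (in km·g/cm³).
e = (33.06 − 15.955) − (87.70818 − 38.235368) / 3.241 = 1.84 km.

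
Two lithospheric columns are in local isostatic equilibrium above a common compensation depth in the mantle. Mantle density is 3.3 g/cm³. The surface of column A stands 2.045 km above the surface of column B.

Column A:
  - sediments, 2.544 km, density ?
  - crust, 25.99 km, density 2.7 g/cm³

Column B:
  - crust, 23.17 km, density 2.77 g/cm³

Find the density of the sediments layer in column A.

Take the compensation level at the base of the deeper column (depth z_c below the surface of column A) and equate Σ ρ_i t_i down to z_c; mantle fills any gap and the z_c terms cancel.
Column A: 2.544×ρ + 25.99×2.7 + (z_c − 28.534)×3.3
Column B: 2.045×0 + 23.17×2.77 + (z_c − 2.045 − 23.17)×3.3
The z_c×3.3 term appears on both sides and cancels. Collect the known terms of each column as K = Σ(ρt)_known − 3.3 × (depth of known layers): K_A = 70.173 − 3.3×28.534 = −23.9892; K_B = 64.1809 − 3.3×(2.045 + 23.17) = −19.0286.
Balance: K_A + 2.544×ρ = K_B, so ρ = (K_B − K_A)/2.544 = 4.9606/2.544 = 1.95 g/cm³.

1.95 g/cm³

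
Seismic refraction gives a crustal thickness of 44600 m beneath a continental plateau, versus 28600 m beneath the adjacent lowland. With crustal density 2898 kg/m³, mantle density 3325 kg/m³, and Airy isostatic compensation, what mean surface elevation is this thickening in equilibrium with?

2050 m

Excess crust Δ = 44600 m − 28600 m = 16000 m, split between elevation h and root r with h + r = Δ.
Airy balance ρ_c h = (ρ_m − ρ_c) r gives r = h ρ_c/(ρ_m − ρ_c), so h (1 + ρ_c/(ρ_m − ρ_c)) = Δ, i.e. h = Δ (ρ_m − ρ_c)/ρ_m.
h = 16000 m × 427/3325 = 2050 m.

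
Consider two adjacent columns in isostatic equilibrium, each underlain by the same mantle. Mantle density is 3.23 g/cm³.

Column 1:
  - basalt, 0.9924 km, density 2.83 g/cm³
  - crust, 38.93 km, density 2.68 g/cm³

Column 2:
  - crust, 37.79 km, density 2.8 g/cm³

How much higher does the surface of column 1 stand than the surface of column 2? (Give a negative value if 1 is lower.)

For any compensation level in the mantle, the mantle terms cancel and isostasy reduces to e = (Σt_1 − Σt_2) − (Σ(ρt)_1 − Σ(ρt)_2) / ρ_m.
Σt_1 = 39.9224 km; Σt_2 = 37.79 km; Σ(ρt)_1 = 107.140892; Σ(ρt)_2 = 105.812 (in km·g/cm³).
e = (39.9224 − 37.79) − (107.140892 − 105.812) / 3.23 = 1.72 km.

1.72 km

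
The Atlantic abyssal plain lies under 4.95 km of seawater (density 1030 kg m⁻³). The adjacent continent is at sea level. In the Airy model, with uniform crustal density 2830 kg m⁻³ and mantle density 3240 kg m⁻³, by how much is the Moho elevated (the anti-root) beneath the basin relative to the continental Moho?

By Archimedes' principle applied to the lithosphere: replacing crust with seawater at the top is compensated by replacing crust with mantle at the base: d (ρ_c − ρ_w) = a (ρ_m − ρ_c).
a = d (ρ_c − ρ_w)/(ρ_m − ρ_c) = 4.95 km × 1800/410 = 21.7 km.

21.7 km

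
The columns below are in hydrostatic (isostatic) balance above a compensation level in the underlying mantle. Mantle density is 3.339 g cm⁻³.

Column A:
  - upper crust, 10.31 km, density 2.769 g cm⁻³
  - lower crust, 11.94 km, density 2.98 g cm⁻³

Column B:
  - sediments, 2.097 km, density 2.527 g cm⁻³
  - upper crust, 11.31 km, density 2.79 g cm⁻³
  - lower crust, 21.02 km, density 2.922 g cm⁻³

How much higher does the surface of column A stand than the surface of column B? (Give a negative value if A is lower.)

−1.95 km

For any compensation level in the mantle, the mantle terms cancel and isostasy reduces to e = (Σt_A − Σt_B) − (Σ(ρt)_A − Σ(ρt)_B) / ρ_m.
Σt_A = 22.25 km; Σt_B = 34.427 km; Σ(ρt)_A = 64.12959; Σ(ρt)_B = 98.274459 (in km·g cm⁻³).
e = (22.25 − 34.427) − (64.12959 − 98.274459) / 3.339 = −1.95 km.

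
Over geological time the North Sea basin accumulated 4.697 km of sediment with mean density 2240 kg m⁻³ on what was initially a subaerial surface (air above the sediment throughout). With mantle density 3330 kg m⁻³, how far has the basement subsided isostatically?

Subaerial load: s = t ρ_sed / ρ_m = 4.697 km × 2240/3330 = 3.16 km.

3.16 km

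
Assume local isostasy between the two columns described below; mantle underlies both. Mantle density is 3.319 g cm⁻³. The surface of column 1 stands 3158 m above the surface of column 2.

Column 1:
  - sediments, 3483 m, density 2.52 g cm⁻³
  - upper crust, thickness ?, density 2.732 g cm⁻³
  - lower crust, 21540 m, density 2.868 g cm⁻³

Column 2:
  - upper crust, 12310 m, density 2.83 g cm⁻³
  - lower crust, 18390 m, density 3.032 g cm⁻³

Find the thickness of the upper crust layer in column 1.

15800 m

Take the compensation level at the base of the deeper column (depth z_c below the surface of column 1) and equate Σ ρ_i t_i down to z_c; mantle fills any gap and the z_c terms cancel.
Column 1: 3483×2.52 + x×2.732 + 21540×2.868 + (z_c − 25023 − x)×3.319
Column 2: 3158×0 + 12310×2.83 + 18390×3.032 + (z_c − 3158 − 30700)×3.319
The z_c×3.319 term appears on both sides and cancels. Collect the known terms of each column as K = Σ(ρt)_known − 3.319 × (depth of known layers): K_1 = 70553.88 − 3.319×25023 = −12497.457; K_2 = 90595.78 − 3.319×(3158 + 30700) = −21778.922.
Balance: K_1 − x×(3.319 − 2.732) = K_2, so x = (K_1 − K_2)/(3.319 − 2.732) = 9281.47/0.587 = 15800 m.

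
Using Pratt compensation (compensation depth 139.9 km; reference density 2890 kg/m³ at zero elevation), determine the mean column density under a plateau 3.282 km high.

Pratt balance: ρ_ref D = ρ (D + h).
ρ = ρ_ref D/(D + h) = 2890 × 139.9 km/(139.9 km + 3.282 km) = 2820 kg/m³.

2820 kg/m³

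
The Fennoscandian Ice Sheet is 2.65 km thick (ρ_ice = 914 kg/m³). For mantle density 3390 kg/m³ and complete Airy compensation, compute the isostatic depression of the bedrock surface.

By Archimedes' principle applied to the lithosphere: the ice load ρ_ice t is balanced by mantle displaced below, ρ_m s.
s = t ρ_ice / ρ_m = 2.65 km × 914/3390 = 0.714 km.

0.714 km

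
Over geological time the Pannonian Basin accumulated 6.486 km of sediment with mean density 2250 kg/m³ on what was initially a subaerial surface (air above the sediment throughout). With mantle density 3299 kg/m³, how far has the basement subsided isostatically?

Subaerial load: s = t ρ_sed / ρ_m = 6.486 km × 2250/3299 = 4.42 km.

4.42 km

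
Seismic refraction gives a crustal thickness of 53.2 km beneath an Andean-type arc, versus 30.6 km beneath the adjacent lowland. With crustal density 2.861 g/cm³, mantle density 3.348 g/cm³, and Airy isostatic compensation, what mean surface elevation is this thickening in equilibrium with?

Excess crust Δ = 53.2 km − 30.6 km = 22.6 km, split between elevation h and root r with h + r = Δ.
Airy balance ρ_c h = (ρ_m − ρ_c) r gives r = h ρ_c/(ρ_m − ρ_c), so h (1 + ρ_c/(ρ_m − ρ_c)) = Δ, i.e. h = Δ (ρ_m − ρ_c)/ρ_m.
h = 22.6 km × 0.487/3.348 = 3.29 km.

3.29 km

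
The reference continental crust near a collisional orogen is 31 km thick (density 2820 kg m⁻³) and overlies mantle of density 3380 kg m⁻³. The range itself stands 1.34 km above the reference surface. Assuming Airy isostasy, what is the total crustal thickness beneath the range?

Root depth r = h ρ_c / (ρ_m − ρ_c) = 1.34 km × 2820 / 560 = 6.748 km.
Total thickness = T + h + r = 31 km + 1.34 km + 6.748 km = 39.1 km.

39.1 km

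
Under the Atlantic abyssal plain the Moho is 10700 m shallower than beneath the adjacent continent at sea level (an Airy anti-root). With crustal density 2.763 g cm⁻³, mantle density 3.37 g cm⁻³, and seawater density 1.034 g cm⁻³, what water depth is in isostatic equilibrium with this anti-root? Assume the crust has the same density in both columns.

3760 m

Replacing a thickness d of crust by seawater at the top must be balanced by replacing crust with mantle at the base: d (ρ_c − ρ_w) = a (ρ_m − ρ_c).
d = a (ρ_m − ρ_c)/(ρ_c − ρ_w) = 10700 m × 0.607/1.729 = 3760 m.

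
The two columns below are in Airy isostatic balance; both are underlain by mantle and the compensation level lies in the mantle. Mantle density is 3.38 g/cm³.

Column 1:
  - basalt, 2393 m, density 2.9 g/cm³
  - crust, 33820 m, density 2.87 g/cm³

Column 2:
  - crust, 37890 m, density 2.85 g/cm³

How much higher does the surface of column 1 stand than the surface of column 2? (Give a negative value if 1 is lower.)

For any compensation level in the mantle, the mantle terms cancel and isostasy reduces to e = (Σt_1 − Σt_2) − (Σ(ρt)_1 − Σ(ρt)_2) / ρ_m.
Σt_1 = 36213 m; Σt_2 = 37890 m; Σ(ρt)_1 = 104003.1; Σ(ρt)_2 = 107986.5 (in m·g/cm³).
e = (36213 − 37890) − (104003.1 − 107986.5) / 3.38 = −498 m.

−498 m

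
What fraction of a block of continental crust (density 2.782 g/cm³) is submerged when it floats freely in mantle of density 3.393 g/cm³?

Submerged fraction = ρ_obj/ρ_fluid = 2.782/3.393 = 82%.

82%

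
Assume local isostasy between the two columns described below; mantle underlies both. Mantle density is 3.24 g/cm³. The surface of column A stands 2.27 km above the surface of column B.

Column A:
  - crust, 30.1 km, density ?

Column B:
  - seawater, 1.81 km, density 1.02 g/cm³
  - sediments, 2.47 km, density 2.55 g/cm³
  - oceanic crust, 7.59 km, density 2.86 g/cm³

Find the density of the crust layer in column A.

2.71 g/cm³

Take the compensation level at the base of the deeper column (depth z_c below the surface of column A) and equate Σ ρ_i t_i down to z_c; mantle fills any gap and the z_c terms cancel.
Column A: 30.1×ρ + (z_c − 30.1)×3.24
Column B: 2.27×0 + 1.81×1.02 + 2.47×2.55 + 7.59×2.86 + (z_c − 2.27 − 11.87)×3.24
The z_c×3.24 term appears on both sides and cancels. Collect the known terms of each column as K = Σ(ρt)_known − 3.24 × (depth of known layers): K_A = 0 − 3.24×30.1 = −97.524; K_B = 29.8521 − 3.24×(2.27 + 11.87) = −15.9615.
Balance: K_A + 30.1×ρ = K_B, so ρ = (K_B − K_A)/30.1 = 81.5625/30.1 = 2.71 g/cm³.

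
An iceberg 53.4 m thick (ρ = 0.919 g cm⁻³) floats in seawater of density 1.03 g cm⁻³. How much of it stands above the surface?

Floating equilibrium: submerged depth d = t ρ_obj/ρ_fluid = 53.4 m × 0.919/1.03 = 47.65 m.
Freeboard = t − d = 53.4 m − 47.65 m = 5.75 m.

5.75 m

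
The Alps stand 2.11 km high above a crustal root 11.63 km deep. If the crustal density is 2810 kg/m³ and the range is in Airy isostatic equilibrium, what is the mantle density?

3320 kg/m³

Airy balance: ρ_c h = (ρ_m − ρ_c) r → ρ_m = ρ_c (1 + h/r).
ρ_m = 2810 × (1 + 2.11 km/11.63 km) = 3320 kg/m³.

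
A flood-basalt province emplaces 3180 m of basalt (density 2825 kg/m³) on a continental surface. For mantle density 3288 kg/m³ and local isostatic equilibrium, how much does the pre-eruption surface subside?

Subaerial loading: s = t ρ_load / ρ_m.
s = 3180 m × 2825/3288 = 2730 m.

2730 m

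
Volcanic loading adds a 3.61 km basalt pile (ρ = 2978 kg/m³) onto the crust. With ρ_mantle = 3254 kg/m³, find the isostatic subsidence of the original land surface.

3.3 km

Subaerial loading: s = t ρ_load / ρ_m.
s = 3.61 km × 2978/3254 = 3.3 km.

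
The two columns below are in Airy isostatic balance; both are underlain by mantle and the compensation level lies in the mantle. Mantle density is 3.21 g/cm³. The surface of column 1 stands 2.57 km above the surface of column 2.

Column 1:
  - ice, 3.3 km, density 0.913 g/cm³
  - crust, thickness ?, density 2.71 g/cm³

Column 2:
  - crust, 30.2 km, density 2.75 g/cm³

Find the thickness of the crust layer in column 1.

29.1 km

Take the compensation level at the base of the deeper column (depth z_c below the surface of column 1) and equate Σ ρ_i t_i down to z_c; mantle fills any gap and the z_c terms cancel.
Column 1: 3.3×0.913 + x×2.71 + (z_c − 3.3 − x)×3.21
Column 2: 2.57×0 + 30.2×2.75 + (z_c − 2.57 − 30.2)×3.21
The z_c×3.21 term appears on both sides and cancels. Collect the known terms of each column as K = Σ(ρt)_known − 3.21 × (depth of known layers): K_1 = 3.0129 − 3.21×3.3 = −7.5801; K_2 = 83.05 − 3.21×(2.57 + 30.2) = −22.1417.
Balance: K_1 − x×(3.21 − 2.71) = K_2, so x = (K_1 − K_2)/(3.21 − 2.71) = 14.5616/0.5 = 29.1 km.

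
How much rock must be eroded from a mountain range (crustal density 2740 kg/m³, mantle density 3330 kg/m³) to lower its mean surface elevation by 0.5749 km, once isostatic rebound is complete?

3.24 km

Net drop Δ = e − u = e − e ρ_c/ρ_m = e (ρ_m − ρ_c)/ρ_m.
e = Δ ρ_m/(ρ_m − ρ_c) = 0.5749 km × 3330/590 = 3.24 km.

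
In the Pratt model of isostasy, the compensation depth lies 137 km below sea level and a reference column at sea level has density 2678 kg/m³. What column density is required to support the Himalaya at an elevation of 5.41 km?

2580 kg/m³

Pratt balance: ρ_ref D = ρ (D + h).
ρ = ρ_ref D/(D + h) = 2678 × 137 km/(137 km + 5.41 km) = 2580 kg/m³.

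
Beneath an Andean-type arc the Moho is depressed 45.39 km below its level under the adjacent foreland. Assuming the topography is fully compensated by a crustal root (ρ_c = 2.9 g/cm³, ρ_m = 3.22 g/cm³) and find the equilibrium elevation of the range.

Balancing pressure at the compensation depth: ρ_c h = (ρ_m − ρ_c) r.
h = r (ρ_m − ρ_c) / ρ_c = 45.39 km × (3.22 − 2.9) / 2.9 = 5.01 km.

5.01 km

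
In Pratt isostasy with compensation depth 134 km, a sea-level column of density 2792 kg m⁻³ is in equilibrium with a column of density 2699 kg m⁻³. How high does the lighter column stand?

4.62 km

ρ_ref D = ρ (D + h) → h = D (ρ_ref − ρ)/ρ.
h = 134 km × (2792 − 2699)/2699 = 4.62 km.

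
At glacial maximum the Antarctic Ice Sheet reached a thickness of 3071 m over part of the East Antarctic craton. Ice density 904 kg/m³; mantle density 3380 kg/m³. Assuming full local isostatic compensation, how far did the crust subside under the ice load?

Equating mass per unit area of the two columns: the ice load ρ_ice t is balanced by mantle displaced below, ρ_m s.
s = t ρ_ice / ρ_m = 3071 m × 904/3380 = 821 m.

821 m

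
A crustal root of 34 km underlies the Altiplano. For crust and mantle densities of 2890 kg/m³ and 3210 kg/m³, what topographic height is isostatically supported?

By Archimedes' principle applied to the lithosphere: ρ_c h = (ρ_m − ρ_c) r.
h = r (ρ_m − ρ_c) / ρ_c = 34 km × (3210 − 2890) / 2890 = 3.76 km.

3.76 km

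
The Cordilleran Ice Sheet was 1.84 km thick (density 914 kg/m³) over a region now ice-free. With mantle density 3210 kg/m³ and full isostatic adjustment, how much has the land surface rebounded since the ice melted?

0.524 km

Removing the load lets mantle flow back in; uplift u satisfies ρ_ice t = ρ_m u.
u = t ρ_ice/ρ_m = 1.84 km × 914/3210 = 0.524 km.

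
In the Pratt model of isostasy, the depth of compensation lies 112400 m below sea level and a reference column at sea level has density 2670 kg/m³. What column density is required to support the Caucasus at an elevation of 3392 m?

Pratt balance: ρ_ref D = ρ (D + h).
ρ = ρ_ref D/(D + h) = 2670 × 112400 m/(112400 m + 3392 m) = 2590 kg/m³.

2590 kg/m³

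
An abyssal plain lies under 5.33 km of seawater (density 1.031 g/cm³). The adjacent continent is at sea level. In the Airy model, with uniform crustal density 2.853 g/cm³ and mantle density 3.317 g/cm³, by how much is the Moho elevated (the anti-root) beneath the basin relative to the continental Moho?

20.9 km

In Airy isostatic equilibrium: replacing crust with seawater at the top is compensated by replacing crust with mantle at the base: d (ρ_c − ρ_w) = a (ρ_m − ρ_c).
a = d (ρ_c − ρ_w)/(ρ_m − ρ_c) = 5.33 km × 1.822/0.464 = 20.9 km.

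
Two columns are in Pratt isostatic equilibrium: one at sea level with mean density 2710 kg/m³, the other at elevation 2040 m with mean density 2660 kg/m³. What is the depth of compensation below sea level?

ρ_ref D = ρ (D + h) → D (ρ_ref − ρ) = ρ h.
D = ρ h/(ρ_ref − ρ) = 2660 × 2040 m/(2710 − 2660) = 109000 m.

109000 m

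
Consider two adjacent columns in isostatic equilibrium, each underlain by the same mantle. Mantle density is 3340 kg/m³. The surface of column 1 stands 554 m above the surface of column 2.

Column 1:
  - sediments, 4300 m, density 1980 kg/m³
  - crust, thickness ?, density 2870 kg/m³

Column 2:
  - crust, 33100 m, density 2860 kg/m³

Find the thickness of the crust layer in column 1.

25300 m

Take the compensation level at the base of the deeper column (depth z_c below the surface of column 1) and equate Σ ρ_i t_i down to z_c; mantle fills any gap and the z_c terms cancel.
Column 1: 4300×1980 + x×2870 + (z_c − 4300 − x)×3340
Column 2: 554×0 + 33100×2860 + (z_c − 554 − 33100)×3340
The z_c×3340 term appears on both sides and cancels. Collect the known terms of each column as K = Σ(ρt)_known − 3340 × (depth of known layers): K_1 = 8514000 − 3340×4300 = −5848000; K_2 = 94666000 − 3340×(554 + 33100) = −17738360.
Balance: K_1 − x×(3340 − 2870) = K_2, so x = (K_1 − K_2)/(3340 − 2870) = 11890400/470 = 25300 m.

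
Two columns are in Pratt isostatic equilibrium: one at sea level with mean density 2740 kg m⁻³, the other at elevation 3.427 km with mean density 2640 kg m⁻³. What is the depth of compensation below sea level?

ρ_ref D = ρ (D + h) → D (ρ_ref − ρ) = ρ h.
D = ρ h/(ρ_ref − ρ) = 2640 × 3.427 km/(2740 − 2640) = 90.5 km.

90.5 km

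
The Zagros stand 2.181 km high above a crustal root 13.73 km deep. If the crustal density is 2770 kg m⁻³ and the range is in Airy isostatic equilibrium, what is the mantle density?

3210 kg m⁻³

Airy balance: ρ_c h = (ρ_m − ρ_c) r → ρ_m = ρ_c (1 + h/r).
ρ_m = 2770 × (1 + 2.181 km/13.73 km) = 3210 kg m⁻³.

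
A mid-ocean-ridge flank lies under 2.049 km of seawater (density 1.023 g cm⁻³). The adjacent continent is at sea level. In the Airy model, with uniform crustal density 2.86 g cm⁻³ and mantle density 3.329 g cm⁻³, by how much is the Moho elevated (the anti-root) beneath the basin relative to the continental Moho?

For local isostatic compensation: replacing crust with seawater at the top is compensated by replacing crust with mantle at the base: d (ρ_c − ρ_w) = a (ρ_m − ρ_c).
a = d (ρ_c − ρ_w)/(ρ_m − ρ_c) = 2.049 km × 1.837/0.469 = 8.03 km.

8.03 km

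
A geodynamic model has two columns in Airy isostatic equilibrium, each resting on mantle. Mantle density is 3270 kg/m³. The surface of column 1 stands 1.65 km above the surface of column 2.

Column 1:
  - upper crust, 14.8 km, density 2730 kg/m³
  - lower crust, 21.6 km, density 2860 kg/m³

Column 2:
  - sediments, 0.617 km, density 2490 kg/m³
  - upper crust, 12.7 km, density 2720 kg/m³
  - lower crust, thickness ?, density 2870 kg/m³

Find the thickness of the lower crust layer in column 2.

Take the compensation level at the base of the deeper column (depth z_c below the surface of column 1) and equate Σ ρ_i t_i down to z_c; mantle fills any gap and the z_c terms cancel.
Column 1: 14.8×2730 + 21.6×2860 + (z_c − 36.4)×3270
Column 2: 1.65×0 + 0.617×2490 + 12.7×2720 + x×2870 + (z_c − 1.65 − 13.317 − x)×3270
The z_c×3270 term appears on both sides and cancels. Collect the known terms of each column as K = Σ(ρt)_known − 3270 × (depth of known layers): K_1 = 102180 − 3270×36.4 = −16848; K_2 = 36080.33 − 3270×(1.65 + 13.317) = −12861.76.
Balance: K_1 = K_2 − x×(3270 − 2870), so x = (K_2 − K_1)/(3270 − 2870) = 3986.24/400 = 9.97 km.

9.97 km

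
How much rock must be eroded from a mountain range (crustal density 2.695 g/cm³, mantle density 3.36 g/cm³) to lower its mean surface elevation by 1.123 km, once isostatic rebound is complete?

5.67 km

Net drop Δ = e − u = e − e ρ_c/ρ_m = e (ρ_m − ρ_c)/ρ_m.
e = Δ ρ_m/(ρ_m − ρ_c) = 1.123 km × 3.36/0.665 = 5.67 km.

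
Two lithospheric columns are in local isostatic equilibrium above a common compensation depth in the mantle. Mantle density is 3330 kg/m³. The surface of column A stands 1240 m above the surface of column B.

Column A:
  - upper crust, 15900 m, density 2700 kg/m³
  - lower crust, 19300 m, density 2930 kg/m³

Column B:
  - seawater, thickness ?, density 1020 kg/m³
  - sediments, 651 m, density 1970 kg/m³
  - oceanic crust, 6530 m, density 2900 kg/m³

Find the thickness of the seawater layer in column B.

4290 m

Take the compensation level at the base of the deeper column (depth z_c below the surface of column A) and equate Σ ρ_i t_i down to z_c; mantle fills any gap and the z_c terms cancel.
Column A: 15900×2700 + 19300×2930 + (z_c − 35200)×3330
Column B: 1240×0 + x×1020 + 651×1970 + 6530×2900 + (z_c − 1240 − 7181 − x)×3330
The z_c×3330 term appears on both sides and cancels. Collect the known terms of each column as K = Σ(ρt)_known − 3330 × (depth of known layers): K_A = 99479000 − 3330×35200 = −17737000; K_B = 20219470 − 3330×(1240 + 7181) = −7822460.
Balance: K_A = K_B − x×(3330 − 1020), so x = (K_B − K_A)/(3330 − 1020) = 9914540/2310 = 4290 m.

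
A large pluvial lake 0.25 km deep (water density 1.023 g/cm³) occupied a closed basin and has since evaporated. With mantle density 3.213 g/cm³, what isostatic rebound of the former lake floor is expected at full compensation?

0.0796 km

u = d ρ_w/ρ_m = 0.25 km × 1.023/3.213 = 0.0796 km.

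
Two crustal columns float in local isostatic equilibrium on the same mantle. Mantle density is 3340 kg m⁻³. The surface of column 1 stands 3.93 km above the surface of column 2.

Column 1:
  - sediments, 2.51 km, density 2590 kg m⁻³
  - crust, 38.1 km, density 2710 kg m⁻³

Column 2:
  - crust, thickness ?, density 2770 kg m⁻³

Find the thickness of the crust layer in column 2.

Take the compensation level at the base of the deeper column (depth z_c below the surface of column 1) and equate Σ ρ_i t_i down to z_c; mantle fills any gap and the z_c terms cancel.
Column 1: 2.51×2590 + 38.1×2710 + (z_c − 40.61)×3340
Column 2: 3.93×0 + x×2770 + (z_c − 3.93 − 0 − x)×3340
The z_c×3340 term appears on both sides and cancels. Collect the known terms of each column as K = Σ(ρt)_known − 3340 × (depth of known layers): K_1 = 109751.9 − 3340×40.61 = −25885.5; K_2 = 0 − 3340×(3.93 + 0) = −13126.2.
Balance: K_1 = K_2 − x×(3340 − 2770), so x = (K_2 − K_1)/(3340 − 2770) = 12759.3/570 = 22.4 km.

22.4 km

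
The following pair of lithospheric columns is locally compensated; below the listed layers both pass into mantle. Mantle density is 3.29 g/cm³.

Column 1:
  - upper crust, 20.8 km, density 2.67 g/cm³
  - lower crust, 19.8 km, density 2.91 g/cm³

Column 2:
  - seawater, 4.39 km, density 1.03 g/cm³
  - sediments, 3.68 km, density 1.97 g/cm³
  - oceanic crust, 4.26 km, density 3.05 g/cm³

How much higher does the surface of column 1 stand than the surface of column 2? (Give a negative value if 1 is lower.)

1.4 km

For any compensation level in the mantle, the mantle terms cancel and isostasy reduces to e = (Σt_1 − Σt_2) − (Σ(ρt)_1 − Σ(ρt)_2) / ρ_m.
Σt_1 = 40.6 km; Σt_2 = 12.33 km; Σ(ρt)_1 = 113.154; Σ(ρt)_2 = 24.7643 (in km·g/cm³).
e = (40.6 − 12.33) − (113.154 − 24.7643) / 3.29 = 1.4 km.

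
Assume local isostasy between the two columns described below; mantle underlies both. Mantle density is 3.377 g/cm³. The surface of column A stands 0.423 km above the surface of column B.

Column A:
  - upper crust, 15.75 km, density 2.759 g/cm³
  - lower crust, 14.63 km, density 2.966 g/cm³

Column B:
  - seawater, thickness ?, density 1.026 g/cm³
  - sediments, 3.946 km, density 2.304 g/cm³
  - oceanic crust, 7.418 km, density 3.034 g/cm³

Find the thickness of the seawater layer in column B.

Take the compensation level at the base of the deeper column (depth z_c below the surface of column A) and equate Σ ρ_i t_i down to z_c; mantle fills any gap and the z_c terms cancel.
Column A: 15.75×2.759 + 14.63×2.966 + (z_c − 30.38)×3.377
Column B: 0.423×0 + x×1.026 + 3.946×2.304 + 7.418×3.034 + (z_c − 0.423 − 11.364 − x)×3.377
The z_c×3.377 term appears on both sides and cancels. Collect the known terms of each column as K = Σ(ρt)_known − 3.377 × (depth of known layers): K_A = 86.84683 − 3.377×30.38 = −15.74643; K_B = 31.597796 − 3.377×(0.423 + 11.364) = −8.206903.
Balance: K_A = K_B − x×(3.377 − 1.026), so x = (K_B − K_A)/(3.377 − 1.026) = 7.53953/2.351 = 3.21 km.

3.21 km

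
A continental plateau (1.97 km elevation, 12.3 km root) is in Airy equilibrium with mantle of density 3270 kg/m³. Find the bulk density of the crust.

ρ_c h = (ρ_m − ρ_c) r → ρ_c (h + r) = ρ_m r → ρ_c = ρ_m r / (h + r).
ρ_c = 3270 × 12.3 km / (1.97 km + 12.3 km) = 2820 kg/m³.

2820 kg/m³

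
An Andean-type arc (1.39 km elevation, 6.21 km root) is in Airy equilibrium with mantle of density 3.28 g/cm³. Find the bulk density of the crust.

ρ_c h = (ρ_m − ρ_c) r → ρ_c (h + r) = ρ_m r → ρ_c = ρ_m r / (h + r).
ρ_c = 3.28 × 6.21 km / (1.39 km + 6.21 km) = 2.68 g/cm³.

2.68 g/cm³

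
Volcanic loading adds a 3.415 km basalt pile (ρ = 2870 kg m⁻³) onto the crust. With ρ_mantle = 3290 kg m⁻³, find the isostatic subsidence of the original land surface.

Subaerial loading: s = t ρ_load / ρ_m.
s = 3.415 km × 2870/3290 = 2.98 km.

2.98 km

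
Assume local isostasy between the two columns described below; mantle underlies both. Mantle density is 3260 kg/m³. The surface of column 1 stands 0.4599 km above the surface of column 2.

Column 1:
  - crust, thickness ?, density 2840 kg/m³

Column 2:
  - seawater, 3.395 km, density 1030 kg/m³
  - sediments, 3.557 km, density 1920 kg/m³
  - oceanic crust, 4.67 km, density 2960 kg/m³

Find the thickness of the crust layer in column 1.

36.3 km

Take the compensation level at the base of the deeper column (depth z_c below the surface of column 1) and equate Σ ρ_i t_i down to z_c; mantle fills any gap and the z_c terms cancel.
Column 1: x×2840 + (z_c − 0 − x)×3260
Column 2: 0.4599×0 + 3.395×1030 + 3.557×1920 + 4.67×2960 + (z_c − 0.4599 − 11.622)×3260
The z_c×3260 term appears on both sides and cancels. Collect the known terms of each column as K = Σ(ρt)_known − 3260 × (depth of known layers): K_1 = 0 − 3260×0 = 0; K_2 = 24149.49 − 3260×(0.4599 + 11.622) = −15237.504.
Balance: K_1 − x×(3260 − 2840) = K_2, so x = (K_1 − K_2)/(3260 − 2840) = 15237.5/420 = 36.3 km.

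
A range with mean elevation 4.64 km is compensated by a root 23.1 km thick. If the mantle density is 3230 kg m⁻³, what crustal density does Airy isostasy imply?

2690 kg m⁻³

ρ_c h = (ρ_m − ρ_c) r → ρ_c (h + r) = ρ_m r → ρ_c = ρ_m r / (h + r).
ρ_c = 3230 × 23.1 km / (4.64 km + 23.1 km) = 2690 kg m⁻³.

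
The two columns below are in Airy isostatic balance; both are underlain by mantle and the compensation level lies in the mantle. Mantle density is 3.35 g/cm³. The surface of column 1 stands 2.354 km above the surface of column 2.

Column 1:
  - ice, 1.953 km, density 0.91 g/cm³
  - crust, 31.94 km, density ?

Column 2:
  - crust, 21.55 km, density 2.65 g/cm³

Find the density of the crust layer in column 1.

Take the compensation level at the base of the deeper column (depth z_c below the surface of column 1) and equate Σ ρ_i t_i down to z_c; mantle fills any gap and the z_c terms cancel.
Column 1: 1.953×0.91 + 31.94×ρ + (z_c − 33.893)×3.35
Column 2: 2.354×0 + 21.55×2.65 + (z_c − 2.354 − 21.55)×3.35
The z_c×3.35 term appears on both sides and cancels. Collect the known terms of each column as K = Σ(ρt)_known − 3.35 × (depth of known layers): K_1 = 1.77723 − 3.35×33.893 = −111.76432; K_2 = 57.1075 − 3.35×(2.354 + 21.55) = −22.9709.
Balance: K_1 + 31.94×ρ = K_2, so ρ = (K_2 − K_1)/31.94 = 88.7934/31.94 = 2.78 g/cm³.

2.78 g/cm³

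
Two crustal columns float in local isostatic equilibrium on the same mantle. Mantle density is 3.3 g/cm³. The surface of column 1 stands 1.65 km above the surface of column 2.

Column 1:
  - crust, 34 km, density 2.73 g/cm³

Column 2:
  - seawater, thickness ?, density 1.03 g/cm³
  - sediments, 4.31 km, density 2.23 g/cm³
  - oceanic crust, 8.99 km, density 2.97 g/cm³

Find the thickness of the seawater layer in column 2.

Take the compensation level at the base of the deeper column (depth z_c below the surface of column 1) and equate Σ ρ_i t_i down to z_c; mantle fills any gap and the z_c terms cancel.
Column 1: 34×2.73 + (z_c − 34)×3.3
Column 2: 1.65×0 + x×1.03 + 4.31×2.23 + 8.99×2.97 + (z_c − 1.65 − 13.3 − x)×3.3
The z_c×3.3 term appears on both sides and cancels. Collect the known terms of each column as K = Σ(ρt)_known − 3.3 × (depth of known layers): K_1 = 92.82 − 3.3×34 = −19.38; K_2 = 36.3116 − 3.3×(1.65 + 13.3) = −13.0234.
Balance: K_1 = K_2 − x×(3.3 − 1.03), so x = (K_2 − K_1)/(3.3 − 1.03) = 6.3566/2.27 = 2.8 km.

2.8 km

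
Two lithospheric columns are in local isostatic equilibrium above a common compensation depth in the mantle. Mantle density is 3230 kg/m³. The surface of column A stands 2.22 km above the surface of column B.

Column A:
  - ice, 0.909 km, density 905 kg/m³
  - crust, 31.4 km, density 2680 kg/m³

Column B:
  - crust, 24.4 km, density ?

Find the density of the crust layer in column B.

2730 kg/m³

Take the compensation level at the base of the deeper column (depth z_c below the surface of column A) and equate Σ ρ_i t_i down to z_c; mantle fills any gap and the z_c terms cancel.
Column A: 0.909×905 + 31.4×2680 + (z_c − 32.309)×3230
Column B: 2.22×0 + 24.4×ρ + (z_c − 2.22 − 24.4)×3230
The z_c×3230 term appears on both sides and cancels. Collect the known terms of each column as K = Σ(ρt)_known − 3230 × (depth of known layers): K_A = 84974.645 − 3230×32.309 = −19383.425; K_B = 0 − 3230×(2.22 + 24.4) = −85982.6.
Balance: K_A = K_B + 24.4×ρ, so ρ = (K_A − K_B)/24.4 = 66599.2/24.4 = 2730 kg/m³.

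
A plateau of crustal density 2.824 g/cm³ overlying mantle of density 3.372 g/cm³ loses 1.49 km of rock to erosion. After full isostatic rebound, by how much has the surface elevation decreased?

Rebound u = e ρ_c/ρ_m = 1.49 km × 2.824/3.372 = 1.248 km.
Net surface drop = e − u = 1.49 km − 1.248 km = e (ρ_m − ρ_c)/ρ_m = 0.242 km.

0.242 km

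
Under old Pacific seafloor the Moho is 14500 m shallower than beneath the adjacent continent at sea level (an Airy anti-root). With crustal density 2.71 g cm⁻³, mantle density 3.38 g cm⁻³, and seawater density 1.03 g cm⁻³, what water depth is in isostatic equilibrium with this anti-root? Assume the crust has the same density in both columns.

5780 m

Replacing a thickness d of crust by seawater at the top must be balanced by replacing crust with mantle at the base: d (ρ_c − ρ_w) = a (ρ_m − ρ_c).
d = a (ρ_m − ρ_c)/(ρ_c − ρ_w) = 14500 m × 0.67/1.68 = 5780 m.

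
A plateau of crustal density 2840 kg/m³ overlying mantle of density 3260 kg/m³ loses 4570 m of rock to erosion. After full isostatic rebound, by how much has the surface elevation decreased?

589 m

Rebound u = e ρ_c/ρ_m = 4570 m × 2840/3260 = 3981 m.
Net surface drop = e − u = 4570 m − 3981 m = e (ρ_m − ρ_c)/ρ_m = 589 m.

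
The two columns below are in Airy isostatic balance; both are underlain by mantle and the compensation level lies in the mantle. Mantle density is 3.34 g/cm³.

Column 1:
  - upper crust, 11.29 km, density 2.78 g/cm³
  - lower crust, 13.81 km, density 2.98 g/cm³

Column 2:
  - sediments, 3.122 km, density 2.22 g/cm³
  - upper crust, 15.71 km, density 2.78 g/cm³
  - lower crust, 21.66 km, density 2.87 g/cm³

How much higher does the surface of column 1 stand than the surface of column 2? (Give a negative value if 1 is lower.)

−3.35 km

For any compensation level in the mantle, the mantle terms cancel and isostasy reduces to e = (Σt_1 − Σt_2) − (Σ(ρt)_1 − Σ(ρt)_2) / ρ_m.
Σt_1 = 25.1 km; Σt_2 = 40.492 km; Σ(ρt)_1 = 72.54; Σ(ρt)_2 = 112.76884 (in km·g/cm³).
e = (25.1 − 40.492) − (72.54 − 112.76884) / 3.34 = −3.35 km.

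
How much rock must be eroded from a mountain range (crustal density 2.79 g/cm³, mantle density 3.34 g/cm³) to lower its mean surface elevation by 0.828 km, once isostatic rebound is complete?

5.03 km

Net drop Δ = e − u = e − e ρ_c/ρ_m = e (ρ_m − ρ_c)/ρ_m.
e = Δ ρ_m/(ρ_m − ρ_c) = 0.828 km × 3.34/0.55 = 5.03 km.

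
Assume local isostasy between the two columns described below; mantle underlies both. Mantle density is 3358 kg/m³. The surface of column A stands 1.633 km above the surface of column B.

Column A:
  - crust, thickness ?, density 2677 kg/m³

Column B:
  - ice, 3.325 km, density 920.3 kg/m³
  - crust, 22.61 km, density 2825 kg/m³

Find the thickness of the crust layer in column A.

37.7 km

Take the compensation level at the base of the deeper column (depth z_c below the surface of column A) and equate Σ ρ_i t_i down to z_c; mantle fills any gap and the z_c terms cancel.
Column A: x×2677 + (z_c − 0 − x)×3358
Column B: 1.633×0 + 3.325×920.3 + 22.61×2825 + (z_c − 1.633 − 25.935)×3358
The z_c×3358 term appears on both sides and cancels. Collect the known terms of each column as K = Σ(ρt)_known − 3358 × (depth of known layers): K_A = 0 − 3358×0 = 0; K_B = 66933.2475 − 3358×(1.633 + 25.935) = −25640.0965.
Balance: K_A − x×(3358 − 2677) = K_B, so x = (K_A − K_B)/(3358 − 2677) = 25640.1/681 = 37.7 km.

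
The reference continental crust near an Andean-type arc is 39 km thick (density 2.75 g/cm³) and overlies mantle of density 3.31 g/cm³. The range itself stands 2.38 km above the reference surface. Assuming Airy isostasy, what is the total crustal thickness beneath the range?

53.1 km

Root depth r = h ρ_c / (ρ_m − ρ_c) = 2.38 km × 2.75 / 0.56 = 11.69 km.
Total thickness = T + h + r = 39 km + 2.38 km + 11.69 km = 53.1 km.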